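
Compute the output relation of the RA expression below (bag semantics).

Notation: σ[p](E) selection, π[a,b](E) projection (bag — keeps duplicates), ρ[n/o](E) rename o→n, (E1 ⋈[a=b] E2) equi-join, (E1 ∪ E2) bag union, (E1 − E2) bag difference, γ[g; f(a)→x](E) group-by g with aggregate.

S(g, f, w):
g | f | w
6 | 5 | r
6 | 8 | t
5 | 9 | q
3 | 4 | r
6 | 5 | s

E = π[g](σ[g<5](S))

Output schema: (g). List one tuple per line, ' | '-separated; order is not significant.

Subexpression sizes:
  S → 5
  σ[g<5](S) → 1
  π[g](σ[g<5](S)) → 1

== RESULT ==
g
3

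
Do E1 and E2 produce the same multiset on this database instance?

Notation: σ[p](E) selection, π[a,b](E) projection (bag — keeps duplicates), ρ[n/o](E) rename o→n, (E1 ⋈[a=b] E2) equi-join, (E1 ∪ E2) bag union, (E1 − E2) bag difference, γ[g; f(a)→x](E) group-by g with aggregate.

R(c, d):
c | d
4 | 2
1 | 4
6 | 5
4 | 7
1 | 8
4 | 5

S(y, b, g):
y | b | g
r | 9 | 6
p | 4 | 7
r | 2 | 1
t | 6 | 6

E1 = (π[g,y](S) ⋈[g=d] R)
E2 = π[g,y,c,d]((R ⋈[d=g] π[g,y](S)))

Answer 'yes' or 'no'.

E1 subexpression sizes:
  S → 4
  π[g,y](S) → 4
  R → 6
  (π[g,y](S) ⋈[g=d] R) → 1
E2 subexpression sizes:
  R → 6
  S → 4
  π[g,y](S) → 4
  (R ⋈[d=g] π[g,y](S)) → 1
  π[g,y,c,d]((R ⋈[d=g] π[g,y](S))) → 1

E1 and E2 produce the same multiset:
g | y | c | d
7 | p | 4 | 7

yes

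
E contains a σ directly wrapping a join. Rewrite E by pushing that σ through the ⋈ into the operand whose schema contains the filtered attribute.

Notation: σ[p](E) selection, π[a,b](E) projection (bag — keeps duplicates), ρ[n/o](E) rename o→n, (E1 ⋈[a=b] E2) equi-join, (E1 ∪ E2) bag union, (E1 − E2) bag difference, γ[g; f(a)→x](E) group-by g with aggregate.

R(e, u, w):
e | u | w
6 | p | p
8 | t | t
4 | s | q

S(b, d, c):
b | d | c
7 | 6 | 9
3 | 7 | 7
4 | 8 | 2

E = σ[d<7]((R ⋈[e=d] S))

σ filters on d, owned by the right side.
E' = (R ⋈[e=d] σ[d<7](S))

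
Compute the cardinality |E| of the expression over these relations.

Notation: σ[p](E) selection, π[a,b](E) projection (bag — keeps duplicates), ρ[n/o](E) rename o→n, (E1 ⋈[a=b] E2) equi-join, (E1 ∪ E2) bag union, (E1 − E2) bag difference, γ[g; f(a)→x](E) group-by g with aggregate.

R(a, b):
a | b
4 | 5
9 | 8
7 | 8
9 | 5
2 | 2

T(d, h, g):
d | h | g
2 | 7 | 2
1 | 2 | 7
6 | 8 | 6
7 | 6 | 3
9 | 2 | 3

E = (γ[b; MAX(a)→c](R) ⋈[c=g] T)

Per-node cardinality:
  R → 5
  γ[b; MAX(a)→c](R) → 3
  T → 5
  (γ[b; MAX(a)→c](R) ⋈[c=g] T) → 1

|E| = 1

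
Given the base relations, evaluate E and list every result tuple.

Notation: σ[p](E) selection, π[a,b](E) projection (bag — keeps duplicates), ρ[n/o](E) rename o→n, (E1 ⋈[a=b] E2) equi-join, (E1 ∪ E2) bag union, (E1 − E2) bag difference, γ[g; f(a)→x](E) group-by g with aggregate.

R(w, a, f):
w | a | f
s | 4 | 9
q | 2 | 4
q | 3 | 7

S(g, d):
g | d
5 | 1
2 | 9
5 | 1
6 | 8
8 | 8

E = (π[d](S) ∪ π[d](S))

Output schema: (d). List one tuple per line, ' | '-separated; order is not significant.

Per-node cardinality:
  S → 5
  π[d](S) → 5
  S → 5
  π[d](S) → 5
  (π[d](S) ∪ π[d](S)) → 10

== RESULT ==
d
1
1
1
1
8
8
8
8
9
9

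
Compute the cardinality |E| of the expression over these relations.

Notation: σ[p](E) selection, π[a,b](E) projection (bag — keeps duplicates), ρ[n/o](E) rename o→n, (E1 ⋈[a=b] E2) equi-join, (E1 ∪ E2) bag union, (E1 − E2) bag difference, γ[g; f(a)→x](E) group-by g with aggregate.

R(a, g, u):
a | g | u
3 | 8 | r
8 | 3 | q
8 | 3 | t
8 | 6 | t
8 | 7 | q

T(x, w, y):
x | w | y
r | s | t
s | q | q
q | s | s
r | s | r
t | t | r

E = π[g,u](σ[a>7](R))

Subexpression sizes:
  R → 5
  σ[a>7](R) → 4
  π[g,u](σ[a>7](R)) → 4

|E| = 4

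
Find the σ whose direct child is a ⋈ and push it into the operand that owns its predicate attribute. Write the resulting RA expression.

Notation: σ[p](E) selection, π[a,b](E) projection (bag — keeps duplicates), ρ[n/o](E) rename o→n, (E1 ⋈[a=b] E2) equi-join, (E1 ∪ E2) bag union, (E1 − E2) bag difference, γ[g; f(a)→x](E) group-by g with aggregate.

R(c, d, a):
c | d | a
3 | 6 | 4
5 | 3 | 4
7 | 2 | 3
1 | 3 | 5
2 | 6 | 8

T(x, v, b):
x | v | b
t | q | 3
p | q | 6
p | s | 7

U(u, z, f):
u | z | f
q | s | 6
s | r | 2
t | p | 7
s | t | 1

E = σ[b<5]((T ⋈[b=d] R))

σ filters on b, owned by the left side.
E' = (σ[b<5](T) ⋈[b=d] R)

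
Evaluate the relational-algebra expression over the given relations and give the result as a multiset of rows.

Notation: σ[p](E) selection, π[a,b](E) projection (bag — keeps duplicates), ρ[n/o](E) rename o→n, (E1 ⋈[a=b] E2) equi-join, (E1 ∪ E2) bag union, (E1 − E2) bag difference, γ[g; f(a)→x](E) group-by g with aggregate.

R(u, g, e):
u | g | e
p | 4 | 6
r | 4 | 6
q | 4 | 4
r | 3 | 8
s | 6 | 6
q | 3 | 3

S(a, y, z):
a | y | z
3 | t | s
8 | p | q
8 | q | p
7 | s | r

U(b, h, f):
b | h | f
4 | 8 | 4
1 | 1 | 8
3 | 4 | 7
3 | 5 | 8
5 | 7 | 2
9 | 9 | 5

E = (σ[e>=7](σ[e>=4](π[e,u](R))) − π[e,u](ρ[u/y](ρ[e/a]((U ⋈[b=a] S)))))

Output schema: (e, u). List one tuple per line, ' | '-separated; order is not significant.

Per-node cardinality:
  R → 6
  π[e,u](R) → 6
  σ[e>=4](π[e,u](R)) → 5
  σ[e>=7](σ[e>=4](π[e,u](R))) → 1
  U → 6
  S → 4
  (U ⋈[b=a] S) → 2
  ρ[e/a]((U ⋈[b=a] S)) → 2
  ρ[u/y](ρ[e/a]((U ⋈[b=a] S))) → 2
  π[e,u](ρ[u/y](ρ[e/a]((U ⋈[b=a] S)))) → 2
  (σ[e>=7](σ[e>=4](π[e,u](R))) − π[e,u](ρ[u/y](ρ[e/a]((U ⋈[b=a] S))))) → 1

== RESULT ==
e | u
8 | r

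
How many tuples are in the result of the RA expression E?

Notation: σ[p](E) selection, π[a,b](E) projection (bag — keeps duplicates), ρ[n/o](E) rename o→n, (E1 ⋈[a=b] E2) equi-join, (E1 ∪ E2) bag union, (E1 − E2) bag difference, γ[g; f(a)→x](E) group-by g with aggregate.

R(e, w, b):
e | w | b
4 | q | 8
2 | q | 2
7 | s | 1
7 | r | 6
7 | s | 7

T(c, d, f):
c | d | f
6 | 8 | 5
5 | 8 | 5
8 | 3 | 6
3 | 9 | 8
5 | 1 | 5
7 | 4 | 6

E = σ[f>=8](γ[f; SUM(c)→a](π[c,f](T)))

Row counts bottom-up:
  T → 6
  π[c,f](T) → 6
  γ[f; SUM(c)→a](π[c,f](T)) → 3
  σ[f>=8](γ[f; SUM(c)→a](π[c,f](T))) → 1

|E| = 1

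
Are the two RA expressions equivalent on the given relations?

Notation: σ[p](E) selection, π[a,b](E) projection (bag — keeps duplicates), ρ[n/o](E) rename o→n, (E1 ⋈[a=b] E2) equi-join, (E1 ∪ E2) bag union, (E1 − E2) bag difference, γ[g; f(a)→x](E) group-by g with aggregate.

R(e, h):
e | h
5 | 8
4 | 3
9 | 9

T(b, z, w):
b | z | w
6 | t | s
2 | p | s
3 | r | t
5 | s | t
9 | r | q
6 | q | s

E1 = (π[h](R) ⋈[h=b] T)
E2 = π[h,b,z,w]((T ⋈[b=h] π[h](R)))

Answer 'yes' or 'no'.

E1 stepwise |·|:
  R → 3
  π[h](R) → 3
  T → 6
  (π[h](R) ⋈[h=b] T) → 2
E2 stepwise |·|:
  T → 6
  R → 3
  π[h](R) → 3
  (T ⋈[b=h] π[h](R)) → 2
  π[h,b,z,w]((T ⋈[b=h] π[h](R))) → 2

E1 and E2 produce the same multiset:
h | b | z | w
3 | 3 | r | t
9 | 9 | r | q

yes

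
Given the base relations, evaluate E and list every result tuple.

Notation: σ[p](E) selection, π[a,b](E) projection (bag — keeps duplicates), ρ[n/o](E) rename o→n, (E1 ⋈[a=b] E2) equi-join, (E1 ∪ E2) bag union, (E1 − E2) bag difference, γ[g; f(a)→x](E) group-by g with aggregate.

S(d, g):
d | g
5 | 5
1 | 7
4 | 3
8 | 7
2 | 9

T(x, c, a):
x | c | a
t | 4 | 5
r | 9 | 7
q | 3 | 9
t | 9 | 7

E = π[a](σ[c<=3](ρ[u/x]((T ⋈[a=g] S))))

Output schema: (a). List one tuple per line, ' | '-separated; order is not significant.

Row counts bottom-up:
  T → 4
  S → 5
  (T ⋈[a=g] S) → 6
  ρ[u/x]((T ⋈[a=g] S)) → 6
  σ[c<=3](ρ[u/x]((T ⋈[a=g] S))) → 1
  π[a](σ[c<=3](ρ[u/x]((T ⋈[a=g] S)))) → 1

== RESULT ==
a
9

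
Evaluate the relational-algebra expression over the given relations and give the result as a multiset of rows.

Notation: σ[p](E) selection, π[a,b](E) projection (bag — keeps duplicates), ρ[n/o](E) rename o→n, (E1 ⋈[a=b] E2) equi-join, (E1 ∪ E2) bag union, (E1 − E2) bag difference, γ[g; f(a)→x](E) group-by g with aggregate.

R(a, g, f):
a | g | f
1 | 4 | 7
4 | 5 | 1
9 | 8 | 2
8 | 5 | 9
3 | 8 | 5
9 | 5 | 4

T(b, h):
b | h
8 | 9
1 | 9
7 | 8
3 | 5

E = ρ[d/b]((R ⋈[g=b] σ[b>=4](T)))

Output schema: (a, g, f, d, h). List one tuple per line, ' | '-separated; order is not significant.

Subexpression sizes:
  R → 6
  T → 4
  σ[b>=4](T) → 2
  (R ⋈[g=b] σ[b>=4](T)) → 2
  ρ[d/b]((R ⋈[g=b] σ[b>=4](T))) → 2

== RESULT ==
a | g | f | d | h
3 | 8 | 5 | 8 | 9
9 | 8 | 2 | 8 | 9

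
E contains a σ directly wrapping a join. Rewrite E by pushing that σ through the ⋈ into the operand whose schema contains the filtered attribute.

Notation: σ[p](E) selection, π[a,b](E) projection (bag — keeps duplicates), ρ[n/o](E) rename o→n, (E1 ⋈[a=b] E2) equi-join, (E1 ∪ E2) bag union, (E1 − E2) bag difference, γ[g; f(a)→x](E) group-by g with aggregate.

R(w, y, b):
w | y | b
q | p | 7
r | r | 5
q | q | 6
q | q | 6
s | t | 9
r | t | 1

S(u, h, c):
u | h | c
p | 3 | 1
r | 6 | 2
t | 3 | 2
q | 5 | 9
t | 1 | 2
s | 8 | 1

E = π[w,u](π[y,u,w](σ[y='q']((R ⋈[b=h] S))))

σ filters on y, owned by the left side.
E' = π[w,u](π[y,u,w]((σ[y='q'](R) ⋈[b=h] S)))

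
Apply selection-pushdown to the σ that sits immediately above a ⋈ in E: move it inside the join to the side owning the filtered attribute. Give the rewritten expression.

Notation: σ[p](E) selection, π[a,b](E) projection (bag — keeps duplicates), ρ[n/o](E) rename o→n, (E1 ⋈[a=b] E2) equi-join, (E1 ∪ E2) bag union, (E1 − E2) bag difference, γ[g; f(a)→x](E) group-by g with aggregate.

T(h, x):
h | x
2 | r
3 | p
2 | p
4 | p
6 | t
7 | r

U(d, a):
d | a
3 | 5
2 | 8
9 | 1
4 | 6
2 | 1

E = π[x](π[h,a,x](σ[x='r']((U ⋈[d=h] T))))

σ filters on x, owned by the right side.
E' = π[x](π[h,a,x]((U ⋈[d=h] σ[x='r'](T))))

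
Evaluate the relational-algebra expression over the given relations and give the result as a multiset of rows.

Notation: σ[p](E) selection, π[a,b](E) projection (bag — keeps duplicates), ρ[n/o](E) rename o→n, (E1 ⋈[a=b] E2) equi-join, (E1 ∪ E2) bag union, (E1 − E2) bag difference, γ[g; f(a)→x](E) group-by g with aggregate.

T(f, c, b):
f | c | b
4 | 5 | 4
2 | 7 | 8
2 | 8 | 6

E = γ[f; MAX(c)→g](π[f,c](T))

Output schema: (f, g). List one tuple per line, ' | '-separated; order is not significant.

Row counts bottom-up:
  T → 3
  π[f,c](T) → 3
  γ[f; MAX(c)→g](π[f,c](T)) → 2

== RESULT ==
f | g
2 | 8
4 | 5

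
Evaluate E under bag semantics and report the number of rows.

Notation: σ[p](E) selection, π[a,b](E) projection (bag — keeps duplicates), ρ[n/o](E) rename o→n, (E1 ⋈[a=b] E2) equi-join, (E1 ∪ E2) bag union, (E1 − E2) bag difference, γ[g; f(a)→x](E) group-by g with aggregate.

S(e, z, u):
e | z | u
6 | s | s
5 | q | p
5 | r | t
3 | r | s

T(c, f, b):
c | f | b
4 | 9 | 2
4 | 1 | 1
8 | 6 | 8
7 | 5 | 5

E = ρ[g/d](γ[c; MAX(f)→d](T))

Subexpression sizes:
  T → 4
  γ[c; MAX(f)→d](T) → 3
  ρ[g/d](γ[c; MAX(f)→d](T)) → 3

|E| = 3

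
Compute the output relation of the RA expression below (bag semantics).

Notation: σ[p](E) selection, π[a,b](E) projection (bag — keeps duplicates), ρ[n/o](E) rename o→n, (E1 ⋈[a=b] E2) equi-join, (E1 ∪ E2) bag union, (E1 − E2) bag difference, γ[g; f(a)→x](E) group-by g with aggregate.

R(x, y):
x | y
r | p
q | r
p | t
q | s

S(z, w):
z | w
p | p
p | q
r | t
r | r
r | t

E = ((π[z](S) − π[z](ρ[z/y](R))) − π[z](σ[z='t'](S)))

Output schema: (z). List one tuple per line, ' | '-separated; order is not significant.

Subexpression sizes:
  S → 5
  π[z](S) → 5
  R → 4
  ρ[z/y](R) → 4
  π[z](ρ[z/y](R)) → 4
  (π[z](S) − π[z](ρ[z/y](R))) → 3
  S → 5
  σ[z='t'](S) → 0
  π[z](σ[z='t'](S)) → 0
  ((π[z](S) − π[z](ρ[z/y](R))) − π[z](σ[z='t'](S))) → 3

== RESULT ==
z
p
r
r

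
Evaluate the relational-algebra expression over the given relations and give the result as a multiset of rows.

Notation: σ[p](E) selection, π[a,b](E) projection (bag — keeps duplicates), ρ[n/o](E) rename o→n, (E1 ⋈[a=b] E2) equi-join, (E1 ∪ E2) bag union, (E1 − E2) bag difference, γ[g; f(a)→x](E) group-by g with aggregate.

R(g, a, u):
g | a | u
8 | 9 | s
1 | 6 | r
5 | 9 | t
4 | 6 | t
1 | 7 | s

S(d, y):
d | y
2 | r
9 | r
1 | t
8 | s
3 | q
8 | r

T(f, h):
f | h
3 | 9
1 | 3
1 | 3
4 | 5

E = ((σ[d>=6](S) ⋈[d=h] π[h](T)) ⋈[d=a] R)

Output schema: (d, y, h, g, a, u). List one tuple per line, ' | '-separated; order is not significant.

Per-node cardinality:
  S → 6
  σ[d>=6](S) → 3
  T → 4
  π[h](T) → 4
  (σ[d>=6](S) ⋈[d=h] π[h](T)) → 1
  R → 5
  ((σ[d>=6](S) ⋈[d=h] π[h](T)) ⋈[d=a] R) → 2

== RESULT ==
d | y | h | g | a | u
9 | r | 9 | 5 | 9 | t
9 | r | 9 | 8 | 9 | s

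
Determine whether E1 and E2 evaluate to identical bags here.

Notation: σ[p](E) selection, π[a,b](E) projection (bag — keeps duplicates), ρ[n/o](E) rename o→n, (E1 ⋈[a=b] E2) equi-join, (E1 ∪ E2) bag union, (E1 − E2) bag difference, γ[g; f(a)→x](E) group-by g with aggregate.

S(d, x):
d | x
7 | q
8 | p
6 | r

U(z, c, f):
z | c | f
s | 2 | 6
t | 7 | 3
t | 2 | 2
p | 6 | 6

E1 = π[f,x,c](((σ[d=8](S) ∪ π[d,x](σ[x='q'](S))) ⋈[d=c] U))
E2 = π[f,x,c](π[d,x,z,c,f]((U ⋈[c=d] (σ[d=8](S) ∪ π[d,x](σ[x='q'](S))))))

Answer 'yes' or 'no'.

E1 row counts bottom-up:
  S → 3
  σ[d=8](S) → 1
  S → 3
  σ[x='q'](S) → 1
  π[d,x](σ[x='q'](S)) → 1
  (σ[d=8](S) ∪ π[d,x](σ[x='q'](S))) → 2
  U → 4
  ((σ[d=8](S) ∪ π[d,x](σ[x='q'](S))) ⋈[d=c] U) → 1
  π[f,x,c](((σ[d=8](S) ∪ π[d,x](σ[x='q'](S))) ⋈[d=c] U)) → 1
E2 row counts bottom-up:
  U → 4
  S → 3
  σ[d=8](S) → 1
  S → 3
  σ[x='q'](S) → 1
  π[d,x](σ[x='q'](S)) → 1
  (σ[d=8](S) ∪ π[d,x](σ[x='q'](S))) → 2
  (U ⋈[c=d] (σ[d=8](S) ∪ π[d,x](σ[x='q'](S)))) → 1
  π[d,x,z,c,f]((U ⋈[c=d] (σ[d=8](S) ∪ π[d,x](σ[x='q'](S))))) → 1
  π[f,x,c](π[d,x,z,c,f]((U ⋈[c=d] (σ[d=8](S) ∪ π[d,x](σ[x='q'](S)))))) → 1

E1 and E2 produce the same multiset:
f | x | c
3 | q | 7

yes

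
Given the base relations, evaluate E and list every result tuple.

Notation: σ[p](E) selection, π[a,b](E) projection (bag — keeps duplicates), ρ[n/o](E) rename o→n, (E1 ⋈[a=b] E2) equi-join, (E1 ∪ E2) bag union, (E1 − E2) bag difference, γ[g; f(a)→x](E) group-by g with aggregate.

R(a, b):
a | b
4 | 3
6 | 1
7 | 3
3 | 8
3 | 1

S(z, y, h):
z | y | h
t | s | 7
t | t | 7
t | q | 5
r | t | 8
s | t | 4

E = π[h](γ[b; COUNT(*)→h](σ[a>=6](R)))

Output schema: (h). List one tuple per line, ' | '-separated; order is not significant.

Row counts bottom-up:
  R → 5
  σ[a>=6](R) → 2
  γ[b; COUNT(*)→h](σ[a>=6](R)) → 2
  π[h](γ[b; COUNT(*)→h](σ[a>=6](R))) → 2

== RESULT ==
h
1
1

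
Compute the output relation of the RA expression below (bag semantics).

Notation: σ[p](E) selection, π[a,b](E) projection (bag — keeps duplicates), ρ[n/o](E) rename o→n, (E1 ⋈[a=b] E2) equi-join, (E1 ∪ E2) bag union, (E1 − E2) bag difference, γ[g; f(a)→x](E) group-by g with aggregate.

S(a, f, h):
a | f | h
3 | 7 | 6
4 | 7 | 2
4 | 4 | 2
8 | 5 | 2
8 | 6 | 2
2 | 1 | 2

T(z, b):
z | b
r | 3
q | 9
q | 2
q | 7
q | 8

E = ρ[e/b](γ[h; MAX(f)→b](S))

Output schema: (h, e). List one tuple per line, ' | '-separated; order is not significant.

Per-node cardinality:
  S → 6
  γ[h; MAX(f)→b](S) → 2
  ρ[e/b](γ[h; MAX(f)→b](S)) → 2

== RESULT ==
h | e
2 | 7
6 | 7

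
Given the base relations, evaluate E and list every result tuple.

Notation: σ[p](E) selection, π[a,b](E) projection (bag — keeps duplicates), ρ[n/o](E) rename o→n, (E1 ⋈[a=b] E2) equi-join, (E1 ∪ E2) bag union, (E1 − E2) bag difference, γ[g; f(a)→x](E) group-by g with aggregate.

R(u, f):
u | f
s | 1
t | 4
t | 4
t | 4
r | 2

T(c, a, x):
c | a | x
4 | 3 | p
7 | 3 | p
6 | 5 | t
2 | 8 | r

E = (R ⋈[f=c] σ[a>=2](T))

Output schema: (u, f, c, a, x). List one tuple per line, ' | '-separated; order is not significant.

Per-node cardinality:
  R → 5
  T → 4
  σ[a>=2](T) → 4
  (R ⋈[f=c] σ[a>=2](T)) → 4

== RESULT ==
u | f | c | a | x
r | 2 | 2 | 8 | r
t | 4 | 4 | 3 | p
t | 4 | 4 | 3 | p
t | 4 | 4 | 3 | p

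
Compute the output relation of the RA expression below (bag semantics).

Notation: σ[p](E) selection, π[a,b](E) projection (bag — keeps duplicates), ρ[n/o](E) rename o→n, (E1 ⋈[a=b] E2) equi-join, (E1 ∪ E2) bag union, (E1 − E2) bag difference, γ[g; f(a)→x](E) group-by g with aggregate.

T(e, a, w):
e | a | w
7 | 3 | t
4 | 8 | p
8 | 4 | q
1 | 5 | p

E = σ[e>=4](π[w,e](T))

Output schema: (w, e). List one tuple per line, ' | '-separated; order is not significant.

Row counts bottom-up:
  T → 4
  π[w,e](T) → 4
  σ[e>=4](π[w,e](T)) → 3

== RESULT ==
w | e
p | 4
q | 8
t | 7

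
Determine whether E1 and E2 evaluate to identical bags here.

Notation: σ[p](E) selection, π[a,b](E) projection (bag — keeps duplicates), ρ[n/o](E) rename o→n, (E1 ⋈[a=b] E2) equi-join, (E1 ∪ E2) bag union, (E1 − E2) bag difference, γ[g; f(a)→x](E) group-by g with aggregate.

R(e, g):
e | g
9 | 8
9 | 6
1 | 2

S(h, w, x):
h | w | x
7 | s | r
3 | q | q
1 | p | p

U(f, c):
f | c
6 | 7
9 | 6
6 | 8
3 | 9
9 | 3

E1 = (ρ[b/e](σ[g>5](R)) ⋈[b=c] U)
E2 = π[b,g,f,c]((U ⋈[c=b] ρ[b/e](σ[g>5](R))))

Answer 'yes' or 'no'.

E1 stepwise |·|:
  R → 3
  σ[g>5](R) → 2
  ρ[b/e](σ[g>5](R)) → 2
  U → 5
  (ρ[b/e](σ[g>5](R)) ⋈[b=c] U) → 2
E2 stepwise |·|:
  U → 5
  R → 3
  σ[g>5](R) → 2
  ρ[b/e](σ[g>5](R)) → 2
  (U ⋈[c=b] ρ[b/e](σ[g>5](R))) → 2
  π[b,g,f,c]((U ⋈[c=b] ρ[b/e](σ[g>5](R)))) → 2

E1 and E2 produce the same multiset:
b | g | f | c
9 | 6 | 3 | 9
9 | 8 | 3 | 9

yes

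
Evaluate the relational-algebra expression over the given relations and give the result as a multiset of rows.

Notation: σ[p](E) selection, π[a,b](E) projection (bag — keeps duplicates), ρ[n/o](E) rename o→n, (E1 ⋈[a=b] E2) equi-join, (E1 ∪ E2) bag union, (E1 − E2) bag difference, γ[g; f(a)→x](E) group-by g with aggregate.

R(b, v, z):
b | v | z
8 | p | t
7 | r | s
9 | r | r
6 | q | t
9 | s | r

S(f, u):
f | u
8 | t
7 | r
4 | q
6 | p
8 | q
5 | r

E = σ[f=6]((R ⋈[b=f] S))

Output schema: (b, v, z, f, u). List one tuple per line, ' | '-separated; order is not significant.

Row counts bottom-up:
  R → 5
  S → 6
  (R ⋈[b=f] S) → 4
  σ[f=6]((R ⋈[b=f] S)) → 1

== RESULT ==
b | v | z | f | u
6 | q | t | 6 | p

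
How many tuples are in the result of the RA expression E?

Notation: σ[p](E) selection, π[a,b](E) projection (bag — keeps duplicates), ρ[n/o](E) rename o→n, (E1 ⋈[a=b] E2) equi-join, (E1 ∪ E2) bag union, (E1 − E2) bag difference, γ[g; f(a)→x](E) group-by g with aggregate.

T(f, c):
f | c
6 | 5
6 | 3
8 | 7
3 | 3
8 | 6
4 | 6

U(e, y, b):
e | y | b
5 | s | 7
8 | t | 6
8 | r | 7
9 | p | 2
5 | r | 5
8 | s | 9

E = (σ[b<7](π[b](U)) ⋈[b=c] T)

Subexpression sizes:
  U → 6
  π[b](U) → 6
  σ[b<7](π[b](U)) → 3
  T → 6
  (σ[b<7](π[b](U)) ⋈[b=c] T) → 3

|E| = 3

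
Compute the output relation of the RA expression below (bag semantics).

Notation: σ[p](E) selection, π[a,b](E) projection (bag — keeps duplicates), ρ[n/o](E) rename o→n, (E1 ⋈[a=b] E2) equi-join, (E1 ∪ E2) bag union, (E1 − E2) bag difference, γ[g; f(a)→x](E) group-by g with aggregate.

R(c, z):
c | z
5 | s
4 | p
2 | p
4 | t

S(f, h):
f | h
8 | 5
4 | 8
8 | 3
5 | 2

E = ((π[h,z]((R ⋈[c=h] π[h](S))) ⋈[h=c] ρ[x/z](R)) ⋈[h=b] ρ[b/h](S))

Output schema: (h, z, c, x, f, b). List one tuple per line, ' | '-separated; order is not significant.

Subexpression sizes:
  R → 4
  S → 4
  π[h](S) → 4
  (R ⋈[c=h] π[h](S)) → 2
  π[h,z]((R ⋈[c=h] π[h](S))) → 2
  R → 4
  ρ[x/z](R) → 4
  (π[h,z]((R ⋈[c=h] π[h](S))) ⋈[h=c] ρ[x/z](R)) → 2
  S → 4
  ρ[b/h](S) → 4
  ((π[h,z]((R ⋈[c=h] π[h](S))) ⋈[h=c] ρ[x/z](R)) ⋈[h=b] ρ[b/h](S)) → 2

== RESULT ==
h | z | c | x | f | b
2 | p | 2 | p | 5 | 2
5 | s | 5 | s | 8 | 5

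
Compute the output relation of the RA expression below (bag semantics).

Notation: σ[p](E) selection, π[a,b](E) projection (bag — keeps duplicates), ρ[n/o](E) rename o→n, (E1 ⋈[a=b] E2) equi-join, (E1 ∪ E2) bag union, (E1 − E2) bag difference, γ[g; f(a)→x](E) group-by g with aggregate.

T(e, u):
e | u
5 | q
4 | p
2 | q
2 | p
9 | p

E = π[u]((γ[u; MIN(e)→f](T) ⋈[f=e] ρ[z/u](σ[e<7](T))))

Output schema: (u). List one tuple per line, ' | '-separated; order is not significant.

Per-node cardinality:
  T → 5
  γ[u; MIN(e)→f](T) → 2
  T → 5
  σ[e<7](T) → 4
  ρ[z/u](σ[e<7](T)) → 4
  (γ[u; MIN(e)→f](T) ⋈[f=e] ρ[z/u](σ[e<7](T))) → 4
  π[u]((γ[u; MIN(e)→f](T) ⋈[f=e] ρ[z/u](σ[e<7](T)))) → 4

== RESULT ==
u
p
p
q
q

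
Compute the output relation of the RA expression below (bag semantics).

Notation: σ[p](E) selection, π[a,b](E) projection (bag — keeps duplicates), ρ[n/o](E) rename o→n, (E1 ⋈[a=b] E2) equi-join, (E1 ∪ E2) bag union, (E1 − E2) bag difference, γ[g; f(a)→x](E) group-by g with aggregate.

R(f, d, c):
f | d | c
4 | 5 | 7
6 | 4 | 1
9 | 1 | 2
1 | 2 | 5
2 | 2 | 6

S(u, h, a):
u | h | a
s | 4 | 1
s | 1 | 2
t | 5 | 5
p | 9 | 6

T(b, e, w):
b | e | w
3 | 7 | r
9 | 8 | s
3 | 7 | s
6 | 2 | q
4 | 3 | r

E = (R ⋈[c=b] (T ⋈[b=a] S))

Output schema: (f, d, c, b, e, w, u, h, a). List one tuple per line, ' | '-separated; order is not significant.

Stepwise |·|:
  R → 5
  T → 5
  S → 4
  (T ⋈[b=a] S) → 1
  (R ⋈[c=b] (T ⋈[b=a] S)) → 1

== RESULT ==
f | d | c | b | e | w | u | h | a
2 | 2 | 6 | 6 | 2 | q | p | 9 | 6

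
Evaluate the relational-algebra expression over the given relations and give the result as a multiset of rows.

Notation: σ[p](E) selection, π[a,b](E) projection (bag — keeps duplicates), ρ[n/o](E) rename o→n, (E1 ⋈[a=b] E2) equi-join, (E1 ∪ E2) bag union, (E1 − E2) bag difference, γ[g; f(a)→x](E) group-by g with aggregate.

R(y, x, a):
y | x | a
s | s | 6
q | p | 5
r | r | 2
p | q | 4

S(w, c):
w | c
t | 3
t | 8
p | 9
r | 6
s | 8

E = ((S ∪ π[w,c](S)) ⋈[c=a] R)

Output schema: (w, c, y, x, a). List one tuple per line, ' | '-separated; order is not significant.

Per-node cardinality:
  S → 5
  S → 5
  π[w,c](S) → 5
  (S ∪ π[w,c](S)) → 10
  R → 4
  ((S ∪ π[w,c](S)) ⋈[c=a] R) → 2

== RESULT ==
w | c | y | x | a
r | 6 | s | s | 6
r | 6 | s | s | 6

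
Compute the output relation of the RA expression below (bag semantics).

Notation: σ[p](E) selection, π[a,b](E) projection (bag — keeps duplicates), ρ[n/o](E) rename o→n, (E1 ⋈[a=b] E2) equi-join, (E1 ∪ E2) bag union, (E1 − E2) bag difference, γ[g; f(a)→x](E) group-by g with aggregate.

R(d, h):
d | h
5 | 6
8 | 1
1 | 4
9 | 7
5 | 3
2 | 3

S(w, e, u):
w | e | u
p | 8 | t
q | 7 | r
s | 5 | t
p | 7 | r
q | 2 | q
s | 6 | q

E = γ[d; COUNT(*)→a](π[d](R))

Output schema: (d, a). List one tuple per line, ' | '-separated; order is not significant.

Row counts bottom-up:
  R → 6
  π[d](R) → 6
  γ[d; COUNT(*)→a](π[d](R)) → 5

== RESULT ==
d | a
1 | 1
2 | 1
5 | 2
8 | 1
9 | 1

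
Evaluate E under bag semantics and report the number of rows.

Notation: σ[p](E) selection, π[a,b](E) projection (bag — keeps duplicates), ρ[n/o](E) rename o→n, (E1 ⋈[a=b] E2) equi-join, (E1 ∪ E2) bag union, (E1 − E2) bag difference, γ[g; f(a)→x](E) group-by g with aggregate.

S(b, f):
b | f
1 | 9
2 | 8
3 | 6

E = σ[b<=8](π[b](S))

Stepwise |·|:
  S → 3
  π[b](S) → 3
  σ[b<=8](π[b](S)) → 3

|E| = 3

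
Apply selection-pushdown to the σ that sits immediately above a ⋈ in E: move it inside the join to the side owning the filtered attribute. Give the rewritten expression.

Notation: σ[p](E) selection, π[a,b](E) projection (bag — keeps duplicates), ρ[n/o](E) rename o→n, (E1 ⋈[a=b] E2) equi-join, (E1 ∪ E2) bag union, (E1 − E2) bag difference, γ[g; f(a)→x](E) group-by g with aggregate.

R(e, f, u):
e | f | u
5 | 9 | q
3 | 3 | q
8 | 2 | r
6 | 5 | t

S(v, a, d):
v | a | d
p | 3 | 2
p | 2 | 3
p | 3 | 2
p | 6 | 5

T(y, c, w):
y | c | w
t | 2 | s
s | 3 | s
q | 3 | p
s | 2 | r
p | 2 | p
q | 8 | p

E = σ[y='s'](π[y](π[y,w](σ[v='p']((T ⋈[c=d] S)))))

σ filters on v, owned by the right side.
E' = σ[y='s'](π[y](π[y,w]((T ⋈[c=d] σ[v='p'](S)))))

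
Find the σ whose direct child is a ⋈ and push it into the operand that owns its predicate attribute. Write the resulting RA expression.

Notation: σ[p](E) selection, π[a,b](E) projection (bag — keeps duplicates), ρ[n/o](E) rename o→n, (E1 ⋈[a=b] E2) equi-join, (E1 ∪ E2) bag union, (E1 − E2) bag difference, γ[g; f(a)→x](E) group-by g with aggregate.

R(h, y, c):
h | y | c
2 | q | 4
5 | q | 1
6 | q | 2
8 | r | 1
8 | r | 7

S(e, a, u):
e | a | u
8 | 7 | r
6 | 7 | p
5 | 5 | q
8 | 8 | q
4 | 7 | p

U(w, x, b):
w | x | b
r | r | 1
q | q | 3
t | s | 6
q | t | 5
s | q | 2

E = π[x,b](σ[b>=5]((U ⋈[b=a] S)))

σ filters on b, owned by the left side.
E' = π[x,b]((σ[b>=5](U) ⋈[b=a] S))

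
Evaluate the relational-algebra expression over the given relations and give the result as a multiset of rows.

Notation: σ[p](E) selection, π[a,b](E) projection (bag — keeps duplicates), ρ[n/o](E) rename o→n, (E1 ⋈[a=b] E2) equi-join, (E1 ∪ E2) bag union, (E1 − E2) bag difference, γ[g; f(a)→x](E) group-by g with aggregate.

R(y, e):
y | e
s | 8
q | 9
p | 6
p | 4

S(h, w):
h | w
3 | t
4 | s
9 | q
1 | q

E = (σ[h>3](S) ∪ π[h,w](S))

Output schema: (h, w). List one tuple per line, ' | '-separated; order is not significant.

Subexpression sizes:
  S → 4
  σ[h>3](S) → 2
  S → 4
  π[h,w](S) → 4
  (σ[h>3](S) ∪ π[h,w](S)) → 6

== RESULT ==
h | w
1 | q
3 | t
4 | s
4 | s
9 | q
9 | q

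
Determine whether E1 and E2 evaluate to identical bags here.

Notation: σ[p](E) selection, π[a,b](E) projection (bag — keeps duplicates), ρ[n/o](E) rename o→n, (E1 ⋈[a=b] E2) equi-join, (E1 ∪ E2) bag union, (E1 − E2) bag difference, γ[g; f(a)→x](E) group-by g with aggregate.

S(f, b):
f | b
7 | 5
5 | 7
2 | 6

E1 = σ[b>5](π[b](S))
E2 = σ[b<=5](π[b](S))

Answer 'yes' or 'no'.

E1 per-node cardinality:
  S → 3
  π[b](S) → 3
  σ[b>5](π[b](S)) → 2
E2 per-node cardinality:
  S → 3
  π[b](S) → 3
  σ[b<=5](π[b](S)) → 1

E1 result:
b
6
7
E2 result:
b
5
Witness: (6,) appears 1× in E1 but 0× in E2.

no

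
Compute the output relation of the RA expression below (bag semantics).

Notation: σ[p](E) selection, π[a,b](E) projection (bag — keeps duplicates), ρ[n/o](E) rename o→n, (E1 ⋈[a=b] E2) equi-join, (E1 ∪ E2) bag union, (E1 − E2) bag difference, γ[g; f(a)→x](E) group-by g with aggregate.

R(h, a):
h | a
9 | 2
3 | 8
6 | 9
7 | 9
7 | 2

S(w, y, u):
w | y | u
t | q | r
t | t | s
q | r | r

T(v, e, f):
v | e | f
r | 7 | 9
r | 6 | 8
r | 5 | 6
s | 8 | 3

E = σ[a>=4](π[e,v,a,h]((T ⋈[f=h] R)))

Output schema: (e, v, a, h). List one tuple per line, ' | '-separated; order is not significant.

Per-node cardinality:
  T → 4
  R → 5
  (T ⋈[f=h] R) → 3
  π[e,v,a,h]((T ⋈[f=h] R)) → 3
  σ[a>=4](π[e,v,a,h]((T ⋈[f=h] R))) → 2

== RESULT ==
e | v | a | h
5 | r | 9 | 6
8 | s | 8 | 3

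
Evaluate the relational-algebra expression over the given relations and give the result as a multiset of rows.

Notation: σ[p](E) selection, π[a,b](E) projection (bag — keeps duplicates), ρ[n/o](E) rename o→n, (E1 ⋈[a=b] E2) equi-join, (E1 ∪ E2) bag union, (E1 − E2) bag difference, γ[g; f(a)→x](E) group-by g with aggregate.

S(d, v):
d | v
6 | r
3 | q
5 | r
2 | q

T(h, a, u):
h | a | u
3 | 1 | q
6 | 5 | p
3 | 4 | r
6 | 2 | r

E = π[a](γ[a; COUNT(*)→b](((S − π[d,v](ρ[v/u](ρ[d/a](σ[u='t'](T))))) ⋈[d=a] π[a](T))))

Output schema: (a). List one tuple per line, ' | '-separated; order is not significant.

Row counts bottom-up:
  S → 4
  T → 4
  σ[u='t'](T) → 0
  ρ[d/a](σ[u='t'](T)) → 0
  ρ[v/u](ρ[d/a](σ[u='t'](T))) → 0
  π[d,v](ρ[v/u](ρ[d/a](σ[u='t'](T)))) → 0
  (S − π[d,v](ρ[v/u](ρ[d/a](σ[u='t'](T))))) → 4
  T → 4
  π[a](T) → 4
  ((S − π[d,v](ρ[v/u](ρ[d/a](σ[u='t'](T))))) ⋈[d=a] π[a](T)) → 2
  γ[a; COUNT(*)→b](((S − π[d,v](ρ[v/u](ρ[d/a](σ[u='t'](T))))) ⋈[d=a] π[a](T))) → 2
  π[a](γ[a; COUNT(*)→b](((S − π[d,v](ρ[v/u](ρ[d/a](σ[u='t'](T))))) ⋈[d=a] π[a](T)))) → 2

== RESULT ==
a
2
5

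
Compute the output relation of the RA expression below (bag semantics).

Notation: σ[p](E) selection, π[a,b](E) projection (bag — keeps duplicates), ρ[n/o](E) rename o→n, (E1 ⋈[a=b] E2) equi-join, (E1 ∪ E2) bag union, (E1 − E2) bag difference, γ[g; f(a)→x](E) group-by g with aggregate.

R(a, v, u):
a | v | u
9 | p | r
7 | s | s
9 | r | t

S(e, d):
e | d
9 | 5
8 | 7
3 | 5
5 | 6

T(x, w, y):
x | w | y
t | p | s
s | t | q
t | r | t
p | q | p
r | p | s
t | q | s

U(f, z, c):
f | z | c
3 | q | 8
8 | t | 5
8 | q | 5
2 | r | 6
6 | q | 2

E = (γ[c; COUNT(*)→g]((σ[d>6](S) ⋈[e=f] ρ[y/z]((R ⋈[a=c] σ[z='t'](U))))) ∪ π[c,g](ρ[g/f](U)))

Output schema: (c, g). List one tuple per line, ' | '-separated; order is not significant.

Row counts bottom-up:
  S → 4
  σ[d>6](S) → 1
  R → 3
  U → 5
  σ[z='t'](U) → 1
  (R ⋈[a=c] σ[z='t'](U)) → 0
  ρ[y/z]((R ⋈[a=c] σ[z='t'](U))) → 0
  (σ[d>6](S) ⋈[e=f] ρ[y/z]((R ⋈[a=c] σ[z='t'](U)))) → 0
  γ[c; COUNT(*)→g]((σ[d>6](S) ⋈[e=f] ρ[y/z]((R ⋈[a=c] σ[z='t'](U))))) → 0
  U → 5
  ρ[g/f](U) → 5
  π[c,g](ρ[g/f](U)) → 5
  (γ[c; COUNT(*)→g]((σ[d>6](S) ⋈[e=f] ρ[y/z]((R ⋈[a=c] σ[z='t'](U))))) ∪ π[c,g](ρ[g/f](U))) → 5

== RESULT ==
c | g
2 | 6
5 | 8
5 | 8
6 | 2
8 | 3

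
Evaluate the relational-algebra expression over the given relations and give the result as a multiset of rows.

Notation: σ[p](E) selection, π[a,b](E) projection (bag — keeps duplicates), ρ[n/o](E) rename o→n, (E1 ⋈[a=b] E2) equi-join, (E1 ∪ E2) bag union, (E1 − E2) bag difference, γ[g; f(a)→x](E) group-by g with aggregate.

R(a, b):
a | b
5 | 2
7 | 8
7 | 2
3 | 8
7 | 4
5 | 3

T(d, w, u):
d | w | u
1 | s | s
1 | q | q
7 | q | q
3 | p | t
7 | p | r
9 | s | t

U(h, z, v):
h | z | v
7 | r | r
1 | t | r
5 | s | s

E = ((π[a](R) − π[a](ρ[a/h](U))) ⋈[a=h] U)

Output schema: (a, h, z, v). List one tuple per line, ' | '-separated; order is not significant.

Subexpression sizes:
  R → 6
  π[a](R) → 6
  U → 3
  ρ[a/h](U) → 3
  π[a](ρ[a/h](U)) → 3
  (π[a](R) − π[a](ρ[a/h](U))) → 4
  U → 3
  ((π[a](R) − π[a](ρ[a/h](U))) ⋈[a=h] U) → 3

== RESULT ==
a | h | z | v
5 | 5 | s | s
7 | 7 | r | r
7 | 7 | r | r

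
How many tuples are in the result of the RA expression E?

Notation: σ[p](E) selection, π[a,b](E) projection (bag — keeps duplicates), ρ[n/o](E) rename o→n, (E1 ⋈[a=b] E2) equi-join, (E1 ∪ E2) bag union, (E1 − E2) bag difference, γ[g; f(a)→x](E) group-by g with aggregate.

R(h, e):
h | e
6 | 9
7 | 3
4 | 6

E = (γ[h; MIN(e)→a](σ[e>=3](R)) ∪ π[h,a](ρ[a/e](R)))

Stepwise |·|:
  R → 3
  σ[e>=3](R) → 3
  γ[h; MIN(e)→a](σ[e>=3](R)) → 3
  R → 3
  ρ[a/e](R) → 3
  π[h,a](ρ[a/e](R)) → 3
  (γ[h; MIN(e)→a](σ[e>=3](R)) ∪ π[h,a](ρ[a/e](R))) → 6

|E| = 6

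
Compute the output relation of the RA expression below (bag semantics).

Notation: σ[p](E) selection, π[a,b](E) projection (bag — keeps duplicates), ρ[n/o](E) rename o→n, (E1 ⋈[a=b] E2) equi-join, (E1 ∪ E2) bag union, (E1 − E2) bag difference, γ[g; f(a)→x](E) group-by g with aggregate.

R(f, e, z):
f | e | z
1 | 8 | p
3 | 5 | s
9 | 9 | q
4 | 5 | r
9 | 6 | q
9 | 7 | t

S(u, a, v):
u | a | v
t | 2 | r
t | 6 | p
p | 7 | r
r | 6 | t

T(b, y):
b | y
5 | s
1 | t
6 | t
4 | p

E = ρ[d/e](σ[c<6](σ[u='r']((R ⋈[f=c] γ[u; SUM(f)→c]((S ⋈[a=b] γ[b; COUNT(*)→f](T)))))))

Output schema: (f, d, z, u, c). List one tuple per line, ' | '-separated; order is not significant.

Per-node cardinality:
  R → 6
  S → 4
  T → 4
  γ[b; COUNT(*)→f](T) → 4
  (S ⋈[a=b] γ[b; COUNT(*)→f](T)) → 2
  γ[u; SUM(f)→c]((S ⋈[a=b] γ[b; COUNT(*)→f](T))) → 2
  (R ⋈[f=c] γ[u; SUM(f)→c]((S ⋈[a=b] γ[b; COUNT(*)→f](T)))) → 2
  σ[u='r']((R ⋈[f=c] γ[u; SUM(f)→c]((S ⋈[a=b] γ[b; COUNT(*)→f](T))))) → 1
  σ[c<6](σ[u='r']((R ⋈[f=c] γ[u; SUM(f)→c]((S ⋈[a=b] γ[b; COUNT(*)→f](T)))))) → 1
  ρ[d/e](σ[c<6](σ[u='r']((R ⋈[f=c] γ[u; SUM(f)→c]((S ⋈[a=b] γ[b; COUNT(*)→f](T))))))) → 1

== RESULT ==
f | d | z | u | c
1 | 8 | p | r | 1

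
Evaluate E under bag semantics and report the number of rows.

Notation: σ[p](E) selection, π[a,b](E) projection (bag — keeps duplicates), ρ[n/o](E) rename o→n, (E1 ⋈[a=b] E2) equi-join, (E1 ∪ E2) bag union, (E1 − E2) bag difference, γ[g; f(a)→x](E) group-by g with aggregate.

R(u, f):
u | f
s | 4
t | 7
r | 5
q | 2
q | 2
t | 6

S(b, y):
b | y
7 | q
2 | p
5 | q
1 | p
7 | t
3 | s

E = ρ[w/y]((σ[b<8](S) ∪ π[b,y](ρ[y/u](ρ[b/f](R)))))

Per-node cardinality:
  S → 6
  σ[b<8](S) → 6
  R → 6
  ρ[b/f](R) → 6
  ρ[y/u](ρ[b/f](R)) → 6
  π[b,y](ρ[y/u](ρ[b/f](R))) → 6
  (σ[b<8](S) ∪ π[b,y](ρ[y/u](ρ[b/f](R)))) → 12
  ρ[w/y]((σ[b<8](S) ∪ π[b,y](ρ[y/u](ρ[b/f](R))))) → 12

|E| = 12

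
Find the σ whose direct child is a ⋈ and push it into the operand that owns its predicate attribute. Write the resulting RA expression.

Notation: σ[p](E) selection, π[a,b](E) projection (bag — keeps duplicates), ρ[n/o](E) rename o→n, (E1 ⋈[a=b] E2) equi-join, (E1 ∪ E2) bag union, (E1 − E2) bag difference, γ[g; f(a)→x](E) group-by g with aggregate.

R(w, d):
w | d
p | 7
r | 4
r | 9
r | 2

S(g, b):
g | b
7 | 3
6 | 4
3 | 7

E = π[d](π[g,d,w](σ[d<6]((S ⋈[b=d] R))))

σ filters on d, owned by the right side.
E' = π[d](π[g,d,w]((S ⋈[b=d] σ[d<6](R))))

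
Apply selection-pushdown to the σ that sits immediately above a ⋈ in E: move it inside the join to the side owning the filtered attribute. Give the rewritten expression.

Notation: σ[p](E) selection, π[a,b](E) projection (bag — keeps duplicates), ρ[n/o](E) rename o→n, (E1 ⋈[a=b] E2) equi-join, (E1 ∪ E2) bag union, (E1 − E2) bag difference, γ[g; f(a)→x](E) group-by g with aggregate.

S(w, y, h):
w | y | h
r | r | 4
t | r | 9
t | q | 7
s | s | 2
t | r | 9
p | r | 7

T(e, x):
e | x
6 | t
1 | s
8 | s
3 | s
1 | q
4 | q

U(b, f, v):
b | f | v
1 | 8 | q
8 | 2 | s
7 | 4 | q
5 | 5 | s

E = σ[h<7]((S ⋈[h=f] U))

σ filters on h, owned by the left side.
E' = (σ[h<7](S) ⋈[h=f] U)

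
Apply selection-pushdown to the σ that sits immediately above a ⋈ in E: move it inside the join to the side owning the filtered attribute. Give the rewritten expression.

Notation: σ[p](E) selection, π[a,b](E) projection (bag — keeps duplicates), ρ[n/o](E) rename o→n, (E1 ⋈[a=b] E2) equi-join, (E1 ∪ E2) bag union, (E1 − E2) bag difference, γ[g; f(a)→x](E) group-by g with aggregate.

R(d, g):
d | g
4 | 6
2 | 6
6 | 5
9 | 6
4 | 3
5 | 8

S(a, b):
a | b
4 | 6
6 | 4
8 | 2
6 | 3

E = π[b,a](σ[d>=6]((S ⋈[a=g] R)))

σ filters on d, owned by the right side.
E' = π[b,a]((S ⋈[a=g] σ[d>=6](R)))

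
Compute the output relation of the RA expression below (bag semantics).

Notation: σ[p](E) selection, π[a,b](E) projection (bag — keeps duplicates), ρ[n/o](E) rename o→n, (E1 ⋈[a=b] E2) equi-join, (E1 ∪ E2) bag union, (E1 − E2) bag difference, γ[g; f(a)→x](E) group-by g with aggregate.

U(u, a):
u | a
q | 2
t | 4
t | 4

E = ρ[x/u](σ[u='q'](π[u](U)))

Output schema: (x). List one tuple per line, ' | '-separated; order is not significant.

Per-node cardinality:
  U → 3
  π[u](U) → 3
  σ[u='q'](π[u](U)) → 1
  ρ[x/u](σ[u='q'](π[u](U))) → 1

== RESULT ==
x
q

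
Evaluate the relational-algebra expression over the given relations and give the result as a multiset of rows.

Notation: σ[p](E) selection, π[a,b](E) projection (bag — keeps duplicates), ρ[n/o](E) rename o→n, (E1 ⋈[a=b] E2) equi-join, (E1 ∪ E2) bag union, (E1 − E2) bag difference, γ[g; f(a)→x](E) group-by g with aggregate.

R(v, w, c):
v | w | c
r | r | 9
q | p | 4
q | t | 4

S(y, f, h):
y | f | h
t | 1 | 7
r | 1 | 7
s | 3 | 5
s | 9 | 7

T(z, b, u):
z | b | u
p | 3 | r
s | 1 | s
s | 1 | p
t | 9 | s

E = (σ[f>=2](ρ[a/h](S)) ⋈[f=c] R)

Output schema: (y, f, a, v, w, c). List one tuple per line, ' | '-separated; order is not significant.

Row counts bottom-up:
  S → 4
  ρ[a/h](S) → 4
  σ[f>=2](ρ[a/h](S)) → 2
  R → 3
  (σ[f>=2](ρ[a/h](S)) ⋈[f=c] R) → 1

== RESULT ==
y | f | a | v | w | c
s | 9 | 7 | r | r | 9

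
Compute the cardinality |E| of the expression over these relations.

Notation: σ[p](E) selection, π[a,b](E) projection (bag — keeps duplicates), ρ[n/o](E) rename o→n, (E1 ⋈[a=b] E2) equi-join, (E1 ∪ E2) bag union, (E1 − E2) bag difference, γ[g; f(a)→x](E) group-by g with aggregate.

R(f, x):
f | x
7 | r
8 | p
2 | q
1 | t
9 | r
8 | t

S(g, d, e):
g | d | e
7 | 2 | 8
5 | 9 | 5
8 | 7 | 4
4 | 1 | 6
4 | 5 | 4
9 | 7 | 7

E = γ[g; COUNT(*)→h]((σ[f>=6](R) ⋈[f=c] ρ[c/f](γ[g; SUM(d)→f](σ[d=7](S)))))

Row counts bottom-up:
  R → 6
  σ[f>=6](R) → 4
  S → 6
  σ[d=7](S) → 2
  γ[g; SUM(d)→f](σ[d=7](S)) → 2
  ρ[c/f](γ[g; SUM(d)→f](σ[d=7](S))) → 2
  (σ[f>=6](R) ⋈[f=c] ρ[c/f](γ[g; SUM(d)→f](σ[d=7](S)))) → 2
  γ[g; COUNT(*)→h]((σ[f>=6](R) ⋈[f=c] ρ[c/f](γ[g; SUM(d)→f](σ[d=7](S))))) → 2

|E| = 2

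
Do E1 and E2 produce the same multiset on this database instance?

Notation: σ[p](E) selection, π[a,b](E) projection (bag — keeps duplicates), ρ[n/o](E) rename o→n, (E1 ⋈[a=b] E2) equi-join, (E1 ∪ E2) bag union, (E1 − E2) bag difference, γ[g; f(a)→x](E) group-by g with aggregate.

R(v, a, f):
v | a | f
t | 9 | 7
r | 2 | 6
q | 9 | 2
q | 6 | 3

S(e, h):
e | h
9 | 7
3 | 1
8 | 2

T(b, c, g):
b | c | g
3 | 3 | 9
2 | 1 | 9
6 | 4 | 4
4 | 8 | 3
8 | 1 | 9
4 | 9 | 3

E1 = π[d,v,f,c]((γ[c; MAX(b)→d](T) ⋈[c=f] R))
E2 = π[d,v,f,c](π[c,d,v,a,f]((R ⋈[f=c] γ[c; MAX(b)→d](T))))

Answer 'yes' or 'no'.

E1 stepwise |·|:
  T → 6
  γ[c; MAX(b)→d](T) → 5
  R → 4
  (γ[c; MAX(b)→d](T) ⋈[c=f] R) → 1
  π[d,v,f,c]((γ[c; MAX(b)→d](T) ⋈[c=f] R)) → 1
E2 stepwise |·|:
  R → 4
  T → 6
  γ[c; MAX(b)→d](T) → 5
  (R ⋈[f=c] γ[c; MAX(b)→d](T)) → 1
  π[c,d,v,a,f]((R ⋈[f=c] γ[c; MAX(b)→d](T))) → 1
  π[d,v,f,c](π[c,d,v,a,f]((R ⋈[f=c] γ[c; MAX(b)→d](T)))) → 1

E1 and E2 produce the same multiset:
d | v | f | c
3 | q | 3 | 3

yes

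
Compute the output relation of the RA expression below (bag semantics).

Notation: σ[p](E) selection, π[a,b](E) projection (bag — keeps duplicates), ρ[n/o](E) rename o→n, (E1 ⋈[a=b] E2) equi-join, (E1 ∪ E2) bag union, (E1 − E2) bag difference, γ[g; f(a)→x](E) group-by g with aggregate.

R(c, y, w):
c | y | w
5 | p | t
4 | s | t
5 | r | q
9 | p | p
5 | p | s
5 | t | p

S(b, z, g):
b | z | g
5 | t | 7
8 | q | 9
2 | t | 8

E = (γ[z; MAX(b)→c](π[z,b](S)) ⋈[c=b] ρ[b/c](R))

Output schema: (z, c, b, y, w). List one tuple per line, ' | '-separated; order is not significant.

Row counts bottom-up:
  S → 3
  π[z,b](S) → 3
  γ[z; MAX(b)→c](π[z,b](S)) → 2
  R → 6
  ρ[b/c](R) → 6
  (γ[z; MAX(b)→c](π[z,b](S)) ⋈[c=b] ρ[b/c](R)) → 4

== RESULT ==
z | c | b | y | w
t | 5 | 5 | p | s
t | 5 | 5 | p | t
t | 5 | 5 | r | q
t | 5 | 5 | t | p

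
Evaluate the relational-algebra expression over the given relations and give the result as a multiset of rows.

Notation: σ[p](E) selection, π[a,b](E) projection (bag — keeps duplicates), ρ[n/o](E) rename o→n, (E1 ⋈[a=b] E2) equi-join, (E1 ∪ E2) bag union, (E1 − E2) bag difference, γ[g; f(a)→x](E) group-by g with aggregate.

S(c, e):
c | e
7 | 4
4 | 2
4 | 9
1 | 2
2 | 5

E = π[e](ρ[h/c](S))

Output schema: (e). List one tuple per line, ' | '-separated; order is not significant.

Per-node cardinality:
  S → 5
  ρ[h/c](S) → 5
  π[e](ρ[h/c](S)) → 5

== RESULT ==
e
2
2
4
5
9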